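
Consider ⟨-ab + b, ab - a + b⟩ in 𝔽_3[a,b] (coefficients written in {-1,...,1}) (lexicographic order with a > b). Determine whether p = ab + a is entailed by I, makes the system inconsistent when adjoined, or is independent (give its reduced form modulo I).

First compute the reduced Gröbner basis of I by Buchberger's algorithm.
f_1 = -ab + b, LT = ab.
f_2 = ab - a + b, LT = ab.

S(f_1,f_2): lcm = ab. S = a + b.
  reduce S modulo (f_1, f_2):
  remainder a + b ≠ 0; add h_3 = a + b to the basis.

S(f_1,h_3): lcm = ab. S = -b² - b.
  reduce S modulo (f_1, f_2, h_3):
  remainder -b² - b ≠ 0; add h_4 = -b² - b to the basis.

The other S-polynomials (S(f_2,h_3), S(f_1,h_4), S(f_2,h_4), S(h_3,h_4)) all reduce to 0 modulo the current basis, so we have a Gröbner basis.
Inter-reduce: drop elements whose leading term is divisible by another's, tail-reduce, and make monic.
Reduced Gröbner basis: {a + b, b² + b}.
Label its elements g_1 = a + b, g_2 = b² + b.

Reduce p = ab + a modulo G:
  leading term ab: subtract (b)·g_1 from ab + a → a - b²
  leading term a: subtract (1)·g_1 from a - b² → -b² - b
  leading term b²: subtract (-1)·g_2 from -b² - b → 0
  normal form = 0.
Since the normal form is 0, p ∈ I.

ab + a lies in I (it reduces to 0).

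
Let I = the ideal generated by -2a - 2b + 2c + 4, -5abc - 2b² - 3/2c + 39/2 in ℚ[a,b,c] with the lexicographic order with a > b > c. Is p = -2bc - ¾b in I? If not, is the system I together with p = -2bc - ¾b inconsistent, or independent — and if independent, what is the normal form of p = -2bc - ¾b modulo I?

First compute the reduced Gröbner basis of I by Buchberger's algorithm.
f_1 = -2a - 2b + 2c + 4, LT = a.
f_2 = -5abc - 2b² - 3/2c + 39/2, LT = abc.

S(f_1,f_2): lcm = abc. S = b²c - ⅖b² - bc² - 2bc - 3/10c + 39/10.
  reduce S modulo (f_1, f_2):
  remainder b²c - ⅖b² - bc² - 2bc - 3/10c + 39/10 ≠ 0; add h_3 = b²c - ⅖b² - bc² - 2bc - 3/10c + 39/10 to the basis.

The other S-polynomials (S(f_1,h_3), S(f_2,h_3)) all reduce to 0 modulo the current basis, so we have a Gröbner basis.
Inter-reduce: drop elements whose leading term is divisible by another's, tail-reduce, and make monic.
Reduced Gröbner basis: {a + b - c - 2, b²c - ⅖b² - bc² - 2bc - 3/10c + 39/10}.
Label its elements g_1 = a + b - c - 2, g_2 = b²c - ⅖b² - bc² - 2bc - 3/10c + 39/10.

Reduce p = -2bc - ¾b modulo G:
  leading term bc: no divisor's leading term divides it; move -2bc to the remainder.
  leading term b: no divisor's leading term divides it; move -¾b to the remainder.
  normal form = -2bc - ¾b.
The normal form is nonzero, so p ∉ I. Since p minus its normal form lies in I, I + (p) = I + (r) where r = -2bc - ¾b; decide whether this ideal is the whole ring.
Run Buchberger on G together with r (pairs among the g_i already reduce to 0 since G is a Gröbner basis):
g_1 = a + b - c - 2, LT = a.
g_2 = b²c - ⅖b² - bc² - 2bc - 3/10c + 39/10, LT = b²c.
r = -2bc - ¾b, LT = bc.

S(g_2,r): lcm = b²c. S = -31/40b² - bc² - 2bc - 3/10c + 39/10.
  reduce S modulo (g_1, g_2, r):
  remainder -31/40b² + 39/64b - 3/10c + 39/10 ≠ 0; add m_4 = -31/40b² + 39/64b - 3/10c + 39/10 to the basis.

S(g_2,m_4): lcm = b²c. S = -⅖b² - bc² - 301/248bc - 12/31c² + 1467/310c + 39/10.
  reduce S modulo (g_1, g_2, r, m_4):
  remainder -12/31c² + 303/62c + 117/62 ≠ 0; add m_5 = -12/31c² + 303/62c + 117/62 to the basis.

The other S-polynomials (S(g_1,g_2), S(g_1,r), S(g_1,m_4), S(r,m_4), S(g_1,m_5), S(g_2,m_5), S(r,m_5), S(m_4,m_5)) all reduce to 0 modulo the current basis, so we have a Gröbner basis.
Inter-reduce: drop elements whose leading term is divisible by another's, tail-reduce, and make monic.
Reduced Gröbner basis: {a + b - c - 2, b² - 195/248b + 12/31c - 156/31, bc + ⅜b, c² - 101/8c - 39/8}.
The reduced Gröbner basis of I + (p) is {a + b - c - 2, b² - 195/248b + 12/31c - 156/31, bc + ⅜b, c² - 101/8c - 39/8} ≠ {1}, a proper ideal, so the enlarged system stays consistent: p is independent of I, with normal form -2bc - ¾b.

-2bc - ¾b is independent of I; its normal form modulo I is -2bc - ¾b.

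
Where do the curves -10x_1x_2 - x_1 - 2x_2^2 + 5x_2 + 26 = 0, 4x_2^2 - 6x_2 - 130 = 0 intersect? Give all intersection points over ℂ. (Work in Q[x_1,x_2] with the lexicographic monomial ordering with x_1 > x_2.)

{(1, -5), (-13/33, 13/2)}

Compute a lex Gröbner basis by Buchberger's algorithm.
f_1 = -10x_1x_2 - x_1 - 2x_2^2 + 5x_2 + 26, LT = x_1x_2.
f_2 = 4x_2^2 - 6x_2 - 130, LT = x_2^2.

S(f_1,f_2): lcm = x_1x_2^2. S = 8/5x_1x_2 + 65/2x_1 + 1/5x_2^3 - 1/2x_2^2 - 13/5x_2.
  reduce S modulo (f_1, f_2):
  remainder 1617/50x_1 + 98/25x_2 - 637/50 ≠ 0; add h_3 = 1617/50x_1 + 98/25x_2 - 637/50 to the basis.

The other S-polynomials (S(f_1,h_3), S(f_2,h_3)) all reduce to 0 modulo the current basis, so we have a Gröbner basis.
Inter-reduce: drop elements whose leading term is divisible by another's, tail-reduce, and make monic.
Reduced Gröbner basis: {x_1 + 4/33x_2 - 13/33, x_2^2 - 3/2x_2 - 65/2}.

From the last basis element, x_2^2 - 3/2x_2 - 65/2 = 0, so x_2 takes values in {-5, 13/2}. Each choice, substituted upward through the basis, yields the corresponding point(s) of the solution set.
  x_2 = -5: the earlier basis element becomes x_1 - 1 = 0, giving x_1 = 1 — point (1, -5).
  x_2 = 13/2: the earlier basis element becomes x_1 + 13/33 = 0, giving x_1 = -13/33 — point (-13/33, 13/2).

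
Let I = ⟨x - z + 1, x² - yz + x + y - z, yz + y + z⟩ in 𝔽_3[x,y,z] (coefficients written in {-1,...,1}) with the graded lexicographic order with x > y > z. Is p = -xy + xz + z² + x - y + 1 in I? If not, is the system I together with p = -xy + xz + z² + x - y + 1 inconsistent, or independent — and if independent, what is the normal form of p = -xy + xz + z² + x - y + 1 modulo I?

-xy + xz + z² + x - y + 1 lies in I (it reduces to 0).

First compute the reduced Gröbner basis of I by Buchberger's algorithm.
f_1 = x - z + 1, LT = x.
f_2 = x² - yz + x + y - z, LT = x².
f_3 = yz + y + z, LT = yz.

S(f_1,f_2): lcm = x². S = -xz + yz - y + z.
  leading term xz: subtract (-z)·f_1 from -xz + yz - y + z → yz - z² - y - z
  leading term yz: subtract (1)·f_3 from yz - z² - y - z → -z² + y + z
  leading term z²: no divisor's leading term divides it; move -z² to the remainder.
  leading term y: no divisor's leading term divides it; move y to the remainder.
  leading term z: no divisor's leading term divides it; move z to the remainder.
  remainder -z² + y + z ≠ 0; add h_4 = -z² + y + z to the basis.

S(f_3,h_4): lcm = yz². S = y² - yz + z².
  leading term y²: no divisor's leading term divides it; move y² to the remainder.
  leading term yz: subtract (-1)·f_3 from -yz + z² → z² + y + z
  leading term z²: subtract (-1)·h_4 from z² + y + z → -y - z
  leading term y: no divisor's leading term divides it; move -y to the remainder.
  leading term z: no divisor's leading term divides it; move -z to the remainder.
  remainder y² - y - z ≠ 0; add h_5 = y² - y - z to the basis.

The other S-polynomials (S(f_1,f_3), S(f_2,f_3), S(f_1,h_4), S(f_2,h_4), S(f_1,h_5), S(f_2,h_5), S(f_3,h_5), S(h_4,h_5)) all reduce to 0 modulo the current basis, so we have a Gröbner basis.
Inter-reduce: drop elements whose leading term is divisible by another's, tail-reduce, and make monic.
Reduced Gröbner basis: {y² - y - z, yz + y + z, z² - y - z, x - z + 1}.
Label its elements g_1 = y² - y - z, g_2 = yz + y + z, g_3 = z² - y - z, g_4 = x - z + 1.

Reduce p = -xy + xz + z² + x - y + 1 modulo G:
  leading term xy: subtract (-y)·g_4 from -xy + xz + z² + x - y + 1 → xz - yz + z² + x + 1
  leading term xz: subtract (z)·g_4 from xz - yz + z² + x + 1 → -yz - z² + x - z + 1
  leading term yz: subtract (-1)·g_2 from -yz - z² + x - z + 1 → -z² + x + y + 1
  leading term z²: subtract (-1)·g_3 from -z² + x + y + 1 → x - z + 1
  leading term x: subtract (1)·g_4 from x - z + 1 → 0
  normal form = 0.
Since the normal form is 0, p ∈ I.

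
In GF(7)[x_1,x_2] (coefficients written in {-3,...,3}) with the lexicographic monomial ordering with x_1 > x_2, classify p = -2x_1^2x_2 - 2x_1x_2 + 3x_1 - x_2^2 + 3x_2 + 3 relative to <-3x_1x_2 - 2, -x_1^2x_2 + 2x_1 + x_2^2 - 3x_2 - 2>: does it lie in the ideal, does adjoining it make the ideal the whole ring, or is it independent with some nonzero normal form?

-2x_1^2x_2 - 2x_1x_2 + 3x_1 - x_2^2 + 3x_2 + 3 lies in I (it reduces to 0).

First compute the reduced Gröbner basis of I by Buchberger's algorithm.
f_1 = -3x_1x_2 - 2, LT = x_1x_2.
f_2 = -x_1^2x_2 + 2x_1 + x_2^2 - 3x_2 - 2, LT = x_1^2x_2.

S(f_1,f_2): lcm = x_1^2x_2. S = -2x_1 + x_2^2 - 3x_2 - 2.
  leading term x_1: no divisor's leading term divides it; move -2x_1 to the remainder.
  leading term x_2^2: no divisor's leading term divides it; move x_2^2 to the remainder.
  leading term x_2: no divisor's leading term divides it; move -3x_2 to the remainder.
  leading term 1: no divisor's leading term divides it; move -2 to the remainder.
  remainder -2x_1 + x_2^2 - 3x_2 - 2 ≠ 0; add h_3 = -2x_1 + x_2^2 - 3x_2 - 2 to the basis.

S(f_1,h_3): lcm = x_1x_2. S = -3x_2^3 + 2x_2^2 - x_2 + 3.
  leading term x_2^3: no divisor's leading term divides it; move -3x_2^3 to the remainder.
  leading term x_2^2: no divisor's leading term divides it; move 2x_2^2 to the remainder.
  leading term x_2: no divisor's leading term divides it; move -x_2 to the remainder.
  leading term 1: no divisor's leading term divides it; move 3 to the remainder.
  remainder -3x_2^3 + 2x_2^2 - x_2 + 3 ≠ 0; add h_4 = -3x_2^3 + 2x_2^2 - x_2 + 3 to the basis.

The other S-polynomials (S(f_2,h_3), S(f_1,h_4), S(f_2,h_4), S(h_3,h_4)) all reduce to 0 modulo the current basis, so we have a Gröbner basis.
Inter-reduce: drop elements whose leading term is divisible by another's, tail-reduce, and make monic.
Reduced Gröbner basis: {x_1 + 3x_2^2 - 2x_2 + 1, x_2^3 - 3x_2^2 - 2x_2 - 1}.
Label its elements g_1 = x_1 + 3x_2^2 - 2x_2 + 1, g_2 = x_2^3 - 3x_2^2 - 2x_2 - 1.

Reduce p = -2x_1^2x_2 - 2x_1x_2 + 3x_1 - x_2^2 + 3x_2 + 3 modulo G:
  leading term x_1^2x_2: subtract (-2x_1x_2)·g_1 from -2x_1^2x_2 - 2x_1x_2 + 3x_1 - x_2^2 + 3x_2 + 3 → -x_1x_2^3 + 3x_1x_2^2 + 3x_1 - x_2^2 + 3x_2 + 3
  leading term x_1x_2^3: subtract (-x_2^3)·g_1 from -x_1x_2^3 + 3x_1x_2^2 + 3x_1 - x_2^2 + 3x_2 + 3 → 3x_1x_2^2 + 3x_1 + 3x_2^5 - 2x_2^4 + x_2^3 - x_2^2 + 3x_2 + 3
  leading term x_1x_2^2: subtract (3x_2^2)·g_1 from 3x_1x_2^2 + 3x_1 + 3x_2^5 - 2x_2^4 + x_2^3 - x_2^2 + 3x_2 + 3 → 3x_1 + 3x_2^5 + 3x_2^4 + 3x_2^2 + 3x_2 + 3
  leading term x_1: subtract (3)·g_1 from 3x_1 + 3x_2^5 + 3x_2^4 + 3x_2^2 + 3x_2 + 3 → 3x_2^5 + 3x_2^4 + x_2^2 + 2x_2
  leading term x_2^5: subtract (3x_2^2)·g_2 from 3x_2^5 + 3x_2^4 + x_2^2 + 2x_2 → -2x_2^4 - x_2^3 - 3x_2^2 + 2x_2
  leading term x_2^4: subtract (-2x_2)·g_2 from -2x_2^4 - x_2^3 - 3x_2^2 + 2x_2 → 0
  normal form = 0.
Since the normal form is 0, p ∈ I.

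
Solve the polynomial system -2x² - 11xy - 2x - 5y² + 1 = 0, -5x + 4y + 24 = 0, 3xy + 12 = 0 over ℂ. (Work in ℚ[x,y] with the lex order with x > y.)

Compute a lex Gröbner basis by Buchberger's algorithm.
f_1 = -2x² - 11xy - 2x - 5y² + 1, LT = x².
f_2 = -5x + 4y + 24, LT = x.
f_3 = 3xy + 12, LT = xy.

S(f_1,f_2): lcm = x². S = 63/10xy + 29/5x + 5/2y² - ½.
  reduce S modulo (f_1, f_2, f_3):
  remainder 377/50y² + 872/25y + 1367/50 ≠ 0; add h_4 = 377/50y² + 872/25y + 1367/50 to the basis.

S(f_1,f_3): lcm = x²y. S = 11/2xy² + xy - 4x + 5/2y³ - ½y.
  reduce S modulo (f_1, f_2, f_3, h_4):
  remainder -1483552/710645y - 1483552/710645 ≠ 0; add h_5 = -1483552/710645y - 1483552/710645 to the basis.

The other S-polynomials (S(f_2,f_3), S(f_1,h_4), S(f_2,h_4), S(f_3,h_4), S(f_1,h_5), S(f_2,h_5), S(f_3,h_5), S(h_4,h_5)) all reduce to 0 modulo the current basis, so we have a Gröbner basis.
Inter-reduce: drop elements whose leading term is divisible by another's, tail-reduce, and make monic.
Reduced Gröbner basis: {x - 4, y + 1}.

Elimination: the polynomial y + 1 lies in the elimination ideal for y, so y ∈ {-1}. For each such y, the remaining basis elements (now univariate) give the rest of the solution.
  y = -1: the earlier basis element becomes x - 4 = 0, giving x = 4 — point (4, -1).

{(4, -1)}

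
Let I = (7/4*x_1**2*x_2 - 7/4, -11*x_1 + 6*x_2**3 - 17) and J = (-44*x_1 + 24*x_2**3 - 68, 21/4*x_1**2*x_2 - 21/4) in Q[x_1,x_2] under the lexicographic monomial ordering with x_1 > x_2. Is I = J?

Equality of ideals is decidable: compute both reduced Gröbner bases (unique for the ordering) and check whether they agree.
Buchberger on the first generating set:
f_1 = 7/4*x_1**2*x_2 - 7/4, LT = x_1**2*x_2.
f_2 = -11*x_1 + 6*x_2**3 - 17, LT = x_1.

S(f_1,f_2): lcm = x_1**2*x_2. S = 6/11*x_1*x_2**4 - 17/11*x_1*x_2 - 1.
  leading term x_1*x_2**4: subtract (-6/121*x_2**4)·f_2 from 6/11*x_1*x_2**4 - 17/11*x_1*x_2 - 1 → -17/11*x_1*x_2 + 36/121*x_2**7 - 102/121*x_2**4 - 1
  leading term x_1*x_2: subtract (17/121*x_2)·f_2 from -17/11*x_1*x_2 + 36/121*x_2**7 - 102/121*x_2**4 - 1 → 36/121*x_2**7 - 204/121*x_2**4 + 289/121*x_2 - 1
  leading term x_2**7: no divisor's leading term divides it; move 36/121*x_2**7 to the remainder.
  leading term x_2**4: no divisor's leading term divides it; move -204/121*x_2**4 to the remainder.
  leading term x_2: no divisor's leading term divides it; move 289/121*x_2 to the remainder.
  leading term 1: no divisor's leading term divides it; move -1 to the remainder.
  remainder 36/121*x_2**7 - 204/121*x_2**4 + 289/121*x_2 - 1 ≠ 0; add g_3 = 36/121*x_2**7 - 204/121*x_2**4 + 289/121*x_2 - 1 to the basis.

The other S-polynomials (S(f_1,g_3), S(f_2,g_3)) all reduce to 0 modulo the current basis, so we have a Gröbner basis.
Inter-reduce: drop elements whose leading term is divisible by another's, tail-reduce, and make monic.
Reduced Gröbner basis: {x_1 - 6/11*x_2**3 + 17/11, x_2**7 - 17/3*x_2**4 + 289/36*x_2 - 121/36}.

Buchberger on the second generating set:
h_1 = -44*x_1 + 24*x_2**3 - 68, LT = x_1.
h_2 = 21/4*x_1**2*x_2 - 21/4, LT = x_1**2*x_2.

S(h_1,h_2): lcm = x_1**2*x_2. S = -6/11*x_1*x_2**4 + 17/11*x_1*x_2 + 1.
  leading term x_1*x_2**4: subtract (3/242*x_2**4)·h_1 from -6/11*x_1*x_2**4 + 17/11*x_1*x_2 + 1 → 17/11*x_1*x_2 - 36/121*x_2**7 + 102/121*x_2**4 + 1
  leading term x_1*x_2: subtract (-17/484*x_2)·h_1 from 17/11*x_1*x_2 - 36/121*x_2**7 + 102/121*x_2**4 + 1 → -36/121*x_2**7 + 204/121*x_2**4 - 289/121*x_2 + 1
  leading term x_2**7: no divisor's leading term divides it; move -36/121*x_2**7 to the remainder.
  leading term x_2**4: no divisor's leading term divides it; move 204/121*x_2**4 to the remainder.
  leading term x_2: no divisor's leading term divides it; move -289/121*x_2 to the remainder.
  leading term 1: no divisor's leading term divides it; move 1 to the remainder.
  remainder -36/121*x_2**7 + 204/121*x_2**4 - 289/121*x_2 + 1 ≠ 0; add k_3 = -36/121*x_2**7 + 204/121*x_2**4 - 289/121*x_2 + 1 to the basis.

The other S-polynomials (S(h_1,k_3), S(h_2,k_3)) all reduce to 0 modulo the current basis, so we have a Gröbner basis.
Inter-reduce: drop elements whose leading term is divisible by another's, tail-reduce, and make monic.
Reduced Gröbner basis: {x_1 - 6/11*x_2**3 + 17/11, x_2**7 - 17/3*x_2**4 + 289/36*x_2 - 121/36}.

The two bases agree; hence the ideals are identical.

Yes, the ideals are equal.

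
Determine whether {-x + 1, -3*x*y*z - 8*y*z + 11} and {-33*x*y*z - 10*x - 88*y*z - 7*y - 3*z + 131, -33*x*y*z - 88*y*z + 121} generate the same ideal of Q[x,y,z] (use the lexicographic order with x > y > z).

Two ideals are equal iff their reduced Gröbner bases coincide (the reduced basis is unique for a fixed ordering).
Buchberger on the first generating set:
f_1 = -x + 1, LT = x.
f_2 = -3*x*y*z - 8*y*z + 11, LT = x*y*z.

S(f_1,f_2): lcm = x*y*z. S = -11/3*y*z + 11/3.
  leading term y*z: no divisor's leading term divides it; move -11/3*y*z to the remainder.
  leading term 1: no divisor's leading term divides it; move 11/3 to the remainder.
  remainder -11/3*y*z + 11/3 ≠ 0; add g_3 = -11/3*y*z + 11/3 to the basis.

The other S-polynomials (S(f_1,g_3), S(f_2,g_3)) all reduce to 0 modulo the current basis, so we have a Gröbner basis.
Inter-reduce: drop elements whose leading term is divisible by another's, tail-reduce, and make monic.
Reduced Gröbner basis: {x - 1, y*z - 1}.

Buchberger on the second generating set:
h_1 = -33*x*y*z - 10*x - 88*y*z - 7*y - 3*z + 131, LT = x*y*z.
h_2 = -33*x*y*z - 88*y*z + 121, LT = x*y*z.

S(h_1,h_2): lcm = x*y*z. S = 10/33*x + 7/33*y + 1/11*z - 10/33.
  leading term x: no divisor's leading term divides it; move 10/33*x to the remainder.
  leading term y: no divisor's leading term divides it; move 7/33*y to the remainder.
  leading term z: no divisor's leading term divides it; move 1/11*z to the remainder.
  leading term 1: no divisor's leading term divides it; move -10/33 to the remainder.
  remainder 10/33*x + 7/33*y + 1/11*z - 10/33 ≠ 0; add k_3 = 10/33*x + 7/33*y + 1/11*z - 10/33 to the basis.

S(h_1,k_3): lcm = x*y*z. S = 10/33*x - 7/10*y**2*z - 3/10*y*z**2 + 11/3*y*z + 7/33*y + 1/11*z - 131/33.
  leading term x: subtract (1)·k_3 from 10/33*x - 7/10*y**2*z - 3/10*y*z**2 + 11/3*y*z + 7/33*y + 1/11*z - 131/33 → -7/10*y**2*z - 3/10*y*z**2 + 11/3*y*z - 11/3
  leading term y**2*z: no divisor's leading term divides it; move -7/10*y**2*z to the remainder.
  leading term y*z**2: no divisor's leading term divides it; move -3/10*y*z**2 to the remainder.
  leading term y*z: no divisor's leading term divides it; move 11/3*y*z to the remainder.
  leading term 1: no divisor's leading term divides it; move -11/3 to the remainder.
  remainder -7/10*y**2*z - 3/10*y*z**2 + 11/3*y*z - 11/3 ≠ 0; add k_4 = -7/10*y**2*z - 3/10*y*z**2 + 11/3*y*z - 11/3 to the basis.

The other S-polynomials (S(h_2,k_3), S(h_1,k_4), S(h_2,k_4), S(k_3,k_4)) all reduce to 0 modulo the current basis, so we have a Gröbner basis.
Inter-reduce: drop elements whose leading term is divisible by another's, tail-reduce, and make monic.
Reduced Gröbner basis: {x + 7/10*y + 3/10*z - 1, y**2*z + 3/7*y*z**2 - 110/21*y*z + 110/21}.

The bases are distinct; the ideals are different.

No, the ideals differ.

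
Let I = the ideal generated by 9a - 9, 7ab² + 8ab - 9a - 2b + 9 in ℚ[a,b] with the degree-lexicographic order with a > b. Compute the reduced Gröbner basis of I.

G = {b² + 6/7b, a - 1}

f_1 = 9a - 9, LT = a.
f_2 = 7ab² + 8ab - 9a - 2b + 9, LT = ab².

S(f_1,f_2): lcm = ab². S = -8/7ab - b² + 9/7a + 2/7b - 9/7.
  leading term ab: subtract (-8/63b)·f_1 from -8/7ab - b² + 9/7a + 2/7b - 9/7 → -b² + 9/7a - 6/7b - 9/7
  leading term b²: no divisor's leading term divides it; move -b² to the remainder.
  leading term a: subtract (1/7)·f_1 from 9/7a - 6/7b - 9/7 → -6/7b
  leading term b: no divisor's leading term divides it; move -6/7b to the remainder.
  remainder -b² - 6/7b ≠ 0; add g_3 = -b² - 6/7b to the basis.

S(f_1,g_3): leading monomials are coprime, so the S-polynomial reduces to 0 (Buchberger's first criterion).
S(f_2,g_3): lcm = ab². S = 2/7ab - 9/7a - 2/7b + 9/7.
  leading term ab: subtract (2/63b)·f_1 from 2/7ab - 9/7a - 2/7b + 9/7 → -9/7a + 9/7
  leading term a: subtract (-1/7)·f_1 from -9/7a + 9/7 → 0
  remainder 0.

Every S-polynomial of the final basis reduces to 0, so we have a Gröbner basis.
Inter-reduce: drop elements whose leading term is divisible by another's, tail-reduce, and make monic.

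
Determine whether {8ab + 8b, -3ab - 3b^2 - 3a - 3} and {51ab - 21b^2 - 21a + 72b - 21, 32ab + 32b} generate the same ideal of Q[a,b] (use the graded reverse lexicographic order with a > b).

For a fixed monomial order, each ideal has a unique reduced Gröbner basis; comparing bases decides equality.
Buchberger on the first generating set:
f_1 = 8ab + 8b, LT = ab.
f_2 = -3ab - 3b^2 - 3a - 3, LT = ab.

S(f_1,f_2): lcm = ab. S = -b^2 - a + b - 1.
  leading term b^2: no divisor's leading term divides it; move -b^2 to the remainder.
  leading term a: no divisor's leading term divides it; move -a to the remainder.
  leading term b: no divisor's leading term divides it; move b to the remainder.
  leading term 1: no divisor's leading term divides it; move -1 to the remainder.
  remainder -b^2 - a + b - 1 ≠ 0; add g_3 = -b^2 - a + b - 1 to the basis.

S(f_1,g_3): lcm = ab^2. S = -a^2 + ab + b^2 - a.
  leading term a^2: no divisor's leading term divides it; move -a^2 to the remainder.
  leading term ab: subtract (1/8)·f_1 from ab + b^2 - a → b^2 - a - b
  leading term b^2: subtract (-1)·g_3 from b^2 - a - b → -2a - 1
  leading term a: no divisor's leading term divides it; move -2a to the remainder.
  leading term 1: no divisor's leading term divides it; move -1 to the remainder.
  remainder -a^2 - 2a - 1 ≠ 0; add g_4 = -a^2 - 2a - 1 to the basis.

S(f_2,g_3): lcm = ab^2. S = b^3 - a^2 + 2ab - a + b.
  leading term b^3: subtract (-b)·g_3 from b^3 - a^2 + 2ab - a + b → -a^2 + ab + b^2 - a
  leading term a^2: subtract (1)·g_4 from -a^2 + ab + b^2 - a → ab + b^2 + a + 1
  leading term ab: subtract (1/8)·f_1 from ab + b^2 + a + 1 → b^2 + a - b + 1
  leading term b^2: subtract (-1)·g_3 from b^2 + a - b + 1 → 0
  remainder 0.

S(f_1,g_4): lcm = a^2b. S = -ab - b.
  leading term ab: subtract (-1/8)·f_1 from -ab - b → 0
  remainder 0.

S(f_2,g_4): lcm = a^2b. S = ab^2 + a^2 - 2ab + a - b.
  leading term ab^2: subtract (1/8b)·f_1 from ab^2 + a^2 - 2ab + a - b → a^2 - 2ab - b^2 + a - b
  leading term a^2: subtract (-1)·g_4 from a^2 - 2ab - b^2 + a - b → -2ab - b^2 - a - b - 1
  leading term ab: subtract (-1/4)·f_1 from -2ab - b^2 - a - b - 1 → -b^2 - a + b - 1
  leading term b^2: subtract (1)·g_3 from -b^2 - a + b - 1 → 0
  remainder 0.

S(g_3,g_4): leading monomials are coprime, so the S-polynomial reduces to 0 (Buchberger's first criterion).
Every S-polynomial of the final basis reduces to 0, so we have a Gröbner basis.
Inter-reduce: drop elements whose leading term is divisible by another's, tail-reduce, and make monic.
Reduced Gröbner basis: {a^2 + 2a + 1, ab + b, b^2 + a - b + 1}.

Buchberger on the second generating set:
h_1 = 51ab - 21b^2 - 21a + 72b - 21, LT = ab.
h_2 = 32ab + 32b, LT = ab.

S(h_1,h_2): lcm = ab. S = -7/17b^2 - 7/17a + 7/17b - 7/17.
  leading term b^2: no divisor's leading term divides it; move -7/17b^2 to the remainder.
  leading term a: no divisor's leading term divides it; move -7/17a to the remainder.
  leading term b: no divisor's leading term divides it; move 7/17b to the remainder.
  leading term 1: no divisor's leading term divides it; move -7/17 to the remainder.
  remainder -7/17b^2 - 7/17a + 7/17b - 7/17 ≠ 0; add k_3 = -7/17b^2 - 7/17a + 7/17b - 7/17 to the basis.

S(h_1,k_3): lcm = ab^2. S = -7/17b^3 - a^2 + 10/17ab + 24/17b^2 - a - 7/17b.
  leading term b^3: subtract (b)·k_3 from -7/17b^3 - a^2 + 10/17ab + 24/17b^2 - a - 7/17b → -a^2 + ab + b^2 - a
  leading term a^2: no divisor's leading term divides it; move -a^2 to the remainder.
  leading term ab: subtract (1/51)·h_1 from ab + b^2 - a → 24/17b^2 - 10/17a - 24/17b + 7/17
  leading term b^2: subtract (-24/7)·k_3 from 24/17b^2 - 10/17a - 24/17b + 7/17 → -2a - 1
  leading term a: no divisor's leading term divides it; move -2a to the remainder.
  leading term 1: no divisor's leading term divides it; move -1 to the remainder.
  remainder -a^2 - 2a - 1 ≠ 0; add k_4 = -a^2 - 2a - 1 to the basis.

S(h_2,k_3): lcm = ab^2. S = -a^2 + ab + b^2 - a.
  leading term a^2: subtract (1)·k_4 from -a^2 + ab + b^2 - a → ab + b^2 + a + 1
  leading term ab: subtract (1/51)·h_1 from ab + b^2 + a + 1 → 24/17b^2 + 24/17a - 24/17b + 24/17
  leading term b^2: subtract (-24/7)·k_3 from 24/17b^2 + 24/17a - 24/17b + 24/17 → 0
  remainder 0.

S(h_1,k_4): lcm = a^2b. S = -7/17ab^2 - 7/17a^2 - 10/17ab - 7/17a - b.
  leading term ab^2: subtract (-7/867b)·h_1 from -7/17ab^2 - 7/17a^2 - 10/17ab - 7/17a - b → -49/289b^3 - 7/17a^2 - 219/289ab + 168/289b^2 - 7/17a - 338/289b
  leading term b^3: subtract (7/17b)·k_3 from -49/289b^3 - 7/17a^2 - 219/289ab + 168/289b^2 - 7/17a - 338/289b → -7/17a^2 - 10/17ab + 7/17b^2 - 7/17a - b
  leading term a^2: subtract (7/17)·k_4 from -7/17a^2 - 10/17ab + 7/17b^2 - 7/17a - b → -10/17ab + 7/17b^2 + 7/17a - b + 7/17
  leading term ab: subtract (-10/867)·h_1 from -10/17ab + 7/17b^2 + 7/17a - b + 7/17 → 49/289b^2 + 49/289a - 49/289b + 49/289
  leading term b^2: subtract (-7/17)·k_3 from 49/289b^2 + 49/289a - 49/289b + 49/289 → 0
  remainder 0.

S(h_2,k_4): lcm = a^2b. S = -ab - b.
  leading term ab: subtract (-1/51)·h_1 from -ab - b → -7/17b^2 - 7/17a + 7/17b - 7/17
  leading term b^2: subtract (1)·k_3 from -7/17b^2 - 7/17a + 7/17b - 7/17 → 0
  remainder 0.

S(k_3,k_4): leading monomials are coprime, so the S-polynomial reduces to 0 (Buchberger's first criterion).
Every S-polynomial of the final basis reduces to 0, so we have a Gröbner basis.
Inter-reduce: drop elements whose leading term is divisible by another's, tail-reduce, and make monic.
Reduced Gröbner basis: {a^2 + 2a + 1, ab + b, b^2 + a - b + 1}.

These coincide, so the ideals are equal.

Yes, the ideals are equal.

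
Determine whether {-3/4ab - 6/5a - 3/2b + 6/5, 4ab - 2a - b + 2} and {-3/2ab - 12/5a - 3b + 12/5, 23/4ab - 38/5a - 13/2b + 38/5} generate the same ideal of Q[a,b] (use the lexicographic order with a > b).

Yes, the ideals are equal.

Since reduced Gröbner bases are canonical representatives of ideals under a given ordering, it suffices to compute and compare them.
Buchberger on the first generating set:
f_1 = -3/4ab - 6/5a - 3/2b + 6/5, LT = ab.
f_2 = 4ab - 2a - b + 2, LT = ab.

S(f_1,f_2): lcm = ab. S = 21/10a + 9/4b - 21/10.
  leading term a: no divisor's leading term divides it; move 21/10a to the remainder.
  leading term b: no divisor's leading term divides it; move 9/4b to the remainder.
  leading term 1: no divisor's leading term divides it; move -21/10 to the remainder.
  remainder 21/10a + 9/4b - 21/10 ≠ 0; add g_3 = 21/10a + 9/4b - 21/10 to the basis.

S(f_1,g_3): lcm = ab. S = 8/5a - 15/14b^2 + 3b - 8/5.
  leading term a: subtract (16/21)·g_3 from 8/5a - 15/14b^2 + 3b - 8/5 → -15/14b^2 + 9/7b
  leading term b^2: no divisor's leading term divides it; move -15/14b^2 to the remainder.
  leading term b: no divisor's leading term divides it; move 9/7b to the remainder.
  remainder -15/14b^2 + 9/7b ≠ 0; add g_4 = -15/14b^2 + 9/7b to the basis.

S(f_2,g_3): lcm = ab. S = -1/2a - 15/14b^2 + 3/4b + 1/2.
  leading term a: subtract (-5/21)·g_3 from -1/2a - 15/14b^2 + 3/4b + 1/2 → -15/14b^2 + 9/7b
  leading term b^2: subtract (1)·g_4 from -15/14b^2 + 9/7b → 0
  remainder 0.

S(f_1,g_4): lcm = ab^2. S = 14/5ab + 2b^2 - 8/5b.
  leading term ab: subtract (-56/15)·f_1 from 14/5ab + 2b^2 - 8/5b → -112/25a + 2b^2 - 36/5b + 112/25
  leading term a: subtract (-32/15)·g_3 from -112/25a + 2b^2 - 36/5b + 112/25 → 2b^2 - 12/5b
  leading term b^2: subtract (-28/15)·g_4 from 2b^2 - 12/5b → 0
  remainder 0.

S(f_2,g_4): lcm = ab^2. S = 7/10ab - 1/4b^2 + 1/2b.
  leading term ab: subtract (-14/15)·f_1 from 7/10ab - 1/4b^2 + 1/2b → -28/25a - 1/4b^2 - 9/10b + 28/25
  leading term a: subtract (-8/15)·g_3 from -28/25a - 1/4b^2 - 9/10b + 28/25 → -1/4b^2 + 3/10b
  leading term b^2: subtract (7/30)·g_4 from -1/4b^2 + 3/10b → 0
  remainder 0.

S(g_3,g_4): leading monomials are coprime, so the S-polynomial reduces to 0 (Buchberger's first criterion).
Every S-polynomial of the final basis reduces to 0, so we have a Gröbner basis.
Inter-reduce: drop elements whose leading term is divisible by another's, tail-reduce, and make monic.
Reduced Gröbner basis: {a + 15/14b - 1, b^2 - 6/5b}.

Buchberger on the second generating set:
h_1 = -3/2ab - 12/5a - 3b + 12/5, LT = ab.
h_2 = 23/4ab - 38/5a - 13/2b + 38/5, LT = ab.

S(h_1,h_2): lcm = ab. S = 336/115a + 72/23b - 336/115.
  leading term a: no divisor's leading term divides it; move 336/115a to the remainder.
  leading term b: no divisor's leading term divides it; move 72/23b to the remainder.
  leading term 1: no divisor's leading term divides it; move -336/115 to the remainder.
  remainder 336/115a + 72/23b - 336/115 ≠ 0; add k_3 = 336/115a + 72/23b - 336/115 to the basis.

S(h_1,k_3): lcm = ab. S = 8/5a - 15/14b^2 + 3b - 8/5.
  leading term a: subtract (23/42)·k_3 from 8/5a - 15/14b^2 + 3b - 8/5 → -15/14b^2 + 9/7b
  leading term b^2: no divisor's leading term divides it; move -15/14b^2 to the remainder.
  leading term b: no divisor's leading term divides it; move 9/7b to the remainder.
  remainder -15/14b^2 + 9/7b ≠ 0; add k_4 = -15/14b^2 + 9/7b to the basis.

S(h_2,k_3): lcm = ab. S = -152/115a - 15/14b^2 - 3/23b + 152/115.
  leading term a: subtract (-19/42)·k_3 from -152/115a - 15/14b^2 - 3/23b + 152/115 → -15/14b^2 + 9/7b
  leading term b^2: subtract (1)·k_4 from -15/14b^2 + 9/7b → 0
  remainder 0.

S(h_1,k_4): lcm = ab^2. S = 14/5ab + 2b^2 - 8/5b.
  leading term ab: subtract (-28/15)·h_1 from 14/5ab + 2b^2 - 8/5b → -112/25a + 2b^2 - 36/5b + 112/25
  leading term a: subtract (-23/15)·k_3 from -112/25a + 2b^2 - 36/5b + 112/25 → 2b^2 - 12/5b
  leading term b^2: subtract (-28/15)·k_4 from 2b^2 - 12/5b → 0
  remainder 0.

S(h_2,k_4): lcm = ab^2. S = -14/115ab - 26/23b^2 + 152/115b.
  leading term ab: subtract (28/345)·h_1 from -14/115ab - 26/23b^2 + 152/115b → 112/575a - 26/23b^2 + 36/23b - 112/575
  leading term a: subtract (1/15)·k_3 from 112/575a - 26/23b^2 + 36/23b - 112/575 → -26/23b^2 + 156/115b
  leading term b^2: subtract (364/345)·k_4 from -26/23b^2 + 156/115b → 0
  remainder 0.

S(k_3,k_4): leading monomials are coprime, so the S-polynomial reduces to 0 (Buchberger's first criterion).
Every S-polynomial of the final basis reduces to 0, so we have a Gröbner basis.
Inter-reduce: drop elements whose leading term is divisible by another's, tail-reduce, and make monic.
Reduced Gröbner basis: {a + 15/14b - 1, b^2 - 6/5b}.

The two bases agree; hence the ideals are identical.
The same test decides containment: I ⊆ J iff every generator of I reduces to 0 modulo a Gröbner basis of J.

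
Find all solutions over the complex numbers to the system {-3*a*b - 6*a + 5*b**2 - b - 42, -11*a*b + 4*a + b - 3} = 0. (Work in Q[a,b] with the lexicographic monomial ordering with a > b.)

{(0, 3), (-29*sqrt(30801)/1716 - 1601/572, -131/110 + sqrt(30801)/110), (-1601/572 + 29*sqrt(30801)/1716, -sqrt(30801)/110 - 131/110)}

Compute a lex Gröbner basis by Buchberger's algorithm.
f_1 = -3*a*b - 6*a + 5*b**2 - b - 42, LT = a*b.
f_2 = -11*a*b + 4*a + b - 3, LT = a*b.

S(f_1,f_2): lcm = a*b. S = 26/11*a - 5/3*b**2 + 14/33*b + 151/11.
  leading term a: no divisor's leading term divides it; move 26/11*a to the remainder.
  leading term b**2: no divisor's leading term divides it; move -5/3*b**2 to the remainder.
  leading term b: no divisor's leading term divides it; move 14/33*b to the remainder.
  leading term 1: no divisor's leading term divides it; move 151/11 to the remainder.
  remainder 26/11*a - 5/3*b**2 + 14/33*b + 151/11 ≠ 0; add h_3 = 26/11*a - 5/3*b**2 + 14/33*b + 151/11 to the basis.

S(f_1,h_3): lcm = a*b. S = 2*a + 55/78*b**3 - 24/13*b**2 - 427/78*b + 14.
  leading term a: subtract (11/13)·h_3 from 2*a + 55/78*b**3 - 24/13*b**2 - 427/78*b + 14 → 55/78*b**3 - 17/39*b**2 - 35/6*b + 31/13
  leading term b**3: no divisor's leading term divides it; move 55/78*b**3 to the remainder.
  leading term b**2: no divisor's leading term divides it; move -17/39*b**2 to the remainder.
  leading term b: no divisor's leading term divides it; move -35/6*b to the remainder.
  leading term 1: no divisor's leading term divides it; move 31/13 to the remainder.
  remainder 55/78*b**3 - 17/39*b**2 - 35/6*b + 31/13 ≠ 0; add h_4 = 55/78*b**3 - 17/39*b**2 - 35/6*b + 31/13 to the basis.

S(f_2,h_3): lcm = a*b. S = -4/11*a + 55/78*b**3 - 7/39*b**2 - 1687/286*b + 3/11.
  leading term a: subtract (-2/13)·h_3 from -4/11*a + 55/78*b**3 - 7/39*b**2 - 1687/286*b + 3/11 → 55/78*b**3 - 17/39*b**2 - 35/6*b + 31/13
  leading term b**3: subtract (1)·h_4 from 55/78*b**3 - 17/39*b**2 - 35/6*b + 31/13 → 0
  remainder 0.

S(f_1,h_4): lcm = a*b**3. S = 144/55*a*b**2 + 91/11*a*b - 186/55*a - 5/3*b**4 + 1/3*b**3 + 14*b**2.
  leading term a*b**2: subtract (-48/55*b)·f_1 from 144/55*a*b**2 + 91/11*a*b - 186/55*a - 5/3*b**4 + 1/3*b**3 + 14*b**2 → 167/55*a*b - 186/55*a - 5/3*b**4 + 155/33*b**3 + 722/55*b**2 - 2016/55*b
  leading term a*b: subtract (-167/165)·f_1 from 167/55*a*b - 186/55*a - 5/3*b**4 + 155/33*b**3 + 722/55*b**2 - 2016/55*b → -104/11*a - 5/3*b**4 + 155/33*b**3 + 3001/165*b**2 - 113/3*b - 2338/55
  leading term a: subtract (-4)·h_3 from -104/11*a - 5/3*b**4 + 155/33*b**3 + 3001/165*b**2 - 113/3*b - 2338/55 → -5/3*b**4 + 155/33*b**3 + 1901/165*b**2 - 1187/33*b + 62/5
  leading term b**4: subtract (-26/11*b)·h_4 from -5/3*b**4 + 155/33*b**3 + 1901/165*b**2 - 1187/33*b + 62/5 → 11/3*b**3 - 34/15*b**2 - 91/3*b + 62/5
  leading term b**3: subtract (26/5)·h_4 from 11/3*b**3 - 34/15*b**2 - 91/3*b + 62/5 → 0
  remainder 0.

S(f_2,h_4): lcm = a*b**3. S = 14/55*a*b**2 + 91/11*a*b - 186/55*a - 1/11*b**3 + 3/11*b**2.
  leading term a*b**2: subtract (-14/165*b)·f_1 from 14/55*a*b**2 + 91/11*a*b - 186/55*a - 1/11*b**3 + 3/11*b**2 → 427/55*a*b - 186/55*a + 1/3*b**3 + 31/165*b**2 - 196/55*b
  leading term a*b: subtract (-427/165)·f_1 from 427/55*a*b - 186/55*a + 1/3*b**3 + 31/165*b**2 - 196/55*b → -208/11*a + 1/3*b**3 + 722/55*b**2 - 203/33*b - 5978/55
  leading term a: subtract (-8)·h_3 from -208/11*a + 1/3*b**3 + 722/55*b**2 - 203/33*b - 5978/55 → 1/3*b**3 - 34/165*b**2 - 91/33*b + 62/55
  leading term b**3: subtract (26/55)·h_4 from 1/3*b**3 - 34/165*b**2 - 91/33*b + 62/55 → 0
  remainder 0.

S(h_3,h_4): leading monomials are coprime, so the S-polynomial reduces to 0 (Buchberger's first criterion).
Every S-polynomial of the final basis reduces to 0, so we have a Gröbner basis.
Inter-reduce: drop elements whose leading term is divisible by another's, tail-reduce, and make monic.
Reduced Gröbner basis: {a - 55/78*b**2 + 7/39*b + 151/26, b**3 - 34/55*b**2 - 91/11*b + 186/55}.

From the last basis element, b**3 - 34/55*b**2 - 91/11*b + 186/55 = 0, so b takes values in {3, -131/110 + sqrt(30801)/110, -sqrt(30801)/110 - 131/110}. Each choice, substituted upward through the basis, yields the corresponding point(s) of the solution set.
  b = 3: the earlier basis element becomes a = 0, giving a = 0 — point (0, 3).
  b = -131/110 + sqrt(30801)/110: the earlier basis element becomes a + 1601/572 + 29*sqrt(30801)/1716 = 0, giving a = -29*sqrt(30801)/1716 - 1601/572 — point (-29*sqrt(30801)/1716 - 1601/572, -131/110 + sqrt(30801)/110).
  b = -sqrt(30801)/110 - 131/110: the earlier basis element becomes a - 29*sqrt(30801)/1716 + 1601/572 = 0, giving a = -1601/572 + 29*sqrt(30801)/1716 — point (-1601/572 + 29*sqrt(30801)/1716, -sqrt(30801)/110 - 131/110).
Each listed point satisfies every original equation (direct substitution).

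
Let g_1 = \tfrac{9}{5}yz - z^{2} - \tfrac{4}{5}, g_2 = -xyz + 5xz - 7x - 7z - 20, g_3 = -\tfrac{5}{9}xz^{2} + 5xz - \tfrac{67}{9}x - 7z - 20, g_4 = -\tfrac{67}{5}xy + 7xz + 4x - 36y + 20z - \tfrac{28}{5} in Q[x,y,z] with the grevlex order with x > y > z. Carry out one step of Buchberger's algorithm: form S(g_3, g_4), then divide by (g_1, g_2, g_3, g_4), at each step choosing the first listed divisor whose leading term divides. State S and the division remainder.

lcm(LM(g_3), LM(g_4)) = xyz^{2}.
S = (lcm/LT(g_3))·g_3 − (lcm/LT(g_4))·g_4 = \tfrac{35}{67}xz^{3} - 9xyz + \tfrac{20}{67}xz^{2} - \tfrac{180}{67}yz^{2} + \tfrac{100}{67}z^{3} + \tfrac{67}{5}xy + \tfrac{63}{5}yz - \tfrac{28}{67}z^{2} + 36y.
Reduce S modulo (g_1, g_2, g_3, g_4) in that order:
  leading term xz^{3}: subtract (-\tfrac{63}{67}z)·g_3 from \tfrac{35}{67}xz^{3} - 9xyz + \tfrac{20}{67}xz^{2} - \tfrac{180}{67}yz^{2} + \tfrac{100}{67}z^{3} + \tfrac{67}{5}xy + \tfrac{63}{5}yz - \tfrac{28}{67}z^{2} + 36y → -9xyz + 5xz^{2} - \tfrac{180}{67}yz^{2} + \tfrac{100}{67}z^{3} + \tfrac{67}{5}xy - 7xz + \tfrac{63}{5}yz - 7z^{2} + 36y - \tfrac{1260}{67}z
  leading term xyz: subtract (-5x)·g_1 from -9xyz + 5xz^{2} - \tfrac{180}{67}yz^{2} + \tfrac{100}{67}z^{3} + \tfrac{67}{5}xy - 7xz + \tfrac{63}{5}yz - 7z^{2} + 36y - \tfrac{1260}{67}z → -\tfrac{180}{67}yz^{2} + \tfrac{100}{67}z^{3} + \tfrac{67}{5}xy - 7xz + \tfrac{63}{5}yz - 7z^{2} - 4x + 36y - \tfrac{1260}{67}z
  leading term yz^{2}: subtract (-\tfrac{100}{67}z)·g_1 from -\tfrac{180}{67}yz^{2} + \tfrac{100}{67}z^{3} + \tfrac{67}{5}xy - 7xz + \tfrac{63}{5}yz - 7z^{2} - 4x + 36y - \tfrac{1260}{67}z → \tfrac{67}{5}xy - 7xz + \tfrac{63}{5}yz - 7z^{2} - 4x + 36y - 20z
  leading term xy: subtract (-1)·g_4 from \tfrac{67}{5}xy - 7xz + \tfrac{63}{5}yz - 7z^{2} - 4x + 36y - 20z → \tfrac{63}{5}yz - 7z^{2} - \tfrac{28}{5}
  leading term yz: subtract (7)·g_1 from \tfrac{63}{5}yz - 7z^{2} - \tfrac{28}{5} → 0
The remainder is 0, so this S-polynomial contributes no new basis element.

S(g_3, g_4) = \tfrac{35}{67}xz^{3} - 9xyz + \tfrac{20}{67}xz^{2} - \tfrac{180}{67}yz^{2} + \tfrac{100}{67}z^{3} + \tfrac{67}{5}xy + \tfrac{63}{5}yz - \tfrac{28}{67}z^{2} + 36y; remainder on division = 0.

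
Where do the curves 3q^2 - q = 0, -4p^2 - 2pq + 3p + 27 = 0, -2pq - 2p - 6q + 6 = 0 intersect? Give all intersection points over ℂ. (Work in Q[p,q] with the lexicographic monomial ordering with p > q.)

Compute a lex Gröbner basis by Buchberger's algorithm.
f_1 = 3q^2 - q, LT = q^2.
f_2 = -4p^2 - 2pq + 3p + 27, LT = p^2.
f_3 = -2pq - 2p - 6q + 6, LT = pq.

S(f_1,f_3): lcm = pq^2. S = -4/3pq - 3q^2 + 3q.
  leading term pq: subtract (2/3)·f_3 from -4/3pq - 3q^2 + 3q → 4/3p - 3q^2 + 7q - 4
  leading term p: no divisor's leading term divides it; move 4/3p to the remainder.
  leading term q^2: subtract (-1)·f_1 from -3q^2 + 7q - 4 → 6q - 4
  leading term q: no divisor's leading term divides it; move 6q to the remainder.
  leading term 1: no divisor's leading term divides it; move -4 to the remainder.
  remainder 4/3p + 6q - 4 ≠ 0; add h_4 = 4/3p + 6q - 4 to the basis.

S(f_2,f_3): lcm = p^2q. S = -p^2 + 1/2pq^2 - 15/4pq + 3p - 27/4q.
  leading term p^2: subtract (1/4)·f_2 from -p^2 + 1/2pq^2 - 15/4pq + 3p - 27/4q → 1/2pq^2 - 13/4pq + 9/4p - 27/4q - 27/4
  leading term pq^2: subtract (1/6p)·f_1 from 1/2pq^2 - 13/4pq + 9/4p - 27/4q - 27/4 → -37/12pq + 9/4p - 27/4q - 27/4
  leading term pq: subtract (37/24)·f_3 from -37/12pq + 9/4p - 27/4q - 27/4 → 16/3p + 5/2q - 16
  leading term p: subtract (4)·h_4 from 16/3p + 5/2q - 16 → -43/2q
  leading term q: no divisor's leading term divides it; move -43/2q to the remainder.
  remainder -43/2q ≠ 0; add h_5 = -43/2q to the basis.

The other S-polynomials (S(f_1,f_2), S(f_1,h_4), S(f_2,h_4), S(f_3,h_4), S(f_1,h_5), S(f_2,h_5), S(f_3,h_5), S(h_4,h_5)) all reduce to 0 modulo the current basis, so we have a Gröbner basis.
Inter-reduce: drop elements whose leading term is divisible by another's, tail-reduce, and make monic.
Reduced Gröbner basis: {p - 3, q}.

Since the basis is lex-ordered, q is univariate in q. Its roots are {0}. Back-substituting each root into the other basis elements fixes the other coordinates.
  q = 0: the earlier basis element becomes p - 3 = 0, giving p = 3 — point (3, 0).
Each listed point satisfies every original equation (direct substitution).
This is the nonlinear analogue of row-reducing a linear system.

{(3, 0)}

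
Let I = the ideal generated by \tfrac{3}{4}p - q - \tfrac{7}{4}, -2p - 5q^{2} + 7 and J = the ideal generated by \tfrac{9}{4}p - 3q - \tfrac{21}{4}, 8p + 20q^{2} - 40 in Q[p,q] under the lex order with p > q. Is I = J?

No, the ideals differ.

Since reduced Gröbner bases are canonical representatives of ideals under a given ordering, it suffices to compute and compare them.
Buchberger on the first generating set:
f_1 = \tfrac{3}{4}p - q - \tfrac{7}{4}, LT = p.
f_2 = -2p - 5q^{2} + 7, LT = p.

S(f_1,f_2): lcm = p. S = -\tfrac{5}{2}q^{2} - \tfrac{4}{3}q + \tfrac{7}{6}.
  leading term q^{2}: no divisor's leading term divides it; move -\tfrac{5}{2}q^{2} to the remainder.
  leading term q: no divisor's leading term divides it; move -\tfrac{4}{3}q to the remainder.
  leading term 1: no divisor's leading term divides it; move \tfrac{7}{6} to the remainder.
  remainder -\tfrac{5}{2}q^{2} - \tfrac{4}{3}q + \tfrac{7}{6} ≠ 0; add g_3 = -\tfrac{5}{2}q^{2} - \tfrac{4}{3}q + \tfrac{7}{6} to the basis.

The other S-polynomials (S(f_1,g_3), S(f_2,g_3)) all reduce to 0 modulo the current basis, so we have a Gröbner basis.
Inter-reduce: drop elements whose leading term is divisible by another's, tail-reduce, and make monic.
Reduced Gröbner basis: {p - \tfrac{4}{3}q - \tfrac{7}{3}, q^{2} + \tfrac{8}{15}q - \tfrac{7}{15}}.

Buchberger on the second generating set:
h_1 = \tfrac{9}{4}p - 3q - \tfrac{21}{4}, LT = p.
h_2 = 8p + 20q^{2} - 40, LT = p.

S(h_1,h_2): lcm = p. S = -\tfrac{5}{2}q^{2} - \tfrac{4}{3}q + \tfrac{8}{3}.
  leading term q^{2}: no divisor's leading term divides it; move -\tfrac{5}{2}q^{2} to the remainder.
  leading term q: no divisor's leading term divides it; move -\tfrac{4}{3}q to the remainder.
  leading term 1: no divisor's leading term divides it; move \tfrac{8}{3} to the remainder.
  remainder -\tfrac{5}{2}q^{2} - \tfrac{4}{3}q + \tfrac{8}{3} ≠ 0; add k_3 = -\tfrac{5}{2}q^{2} - \tfrac{4}{3}q + \tfrac{8}{3} to the basis.

The other S-polynomials (S(h_1,k_3), S(h_2,k_3)) all reduce to 0 modulo the current basis, so we have a Gröbner basis.
Inter-reduce: drop elements whose leading term is divisible by another's, tail-reduce, and make monic.
Reduced Gröbner basis: {p - \tfrac{4}{3}q - \tfrac{7}{3}, q^{2} + \tfrac{8}{15}q - \tfrac{16}{15}}.

The bases are distinct; the ideals are different.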